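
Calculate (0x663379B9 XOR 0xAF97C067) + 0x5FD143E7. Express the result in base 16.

First 0x663379B9 XOR 0xAF97C067 = 0xC9A4B9DE.
Add column by column in base 16, right to left:
  E+7 = 5 carry 1
  D+E+1 = C carry 1
  9+3+1 = D
  B+4 = F
  4+1 = 5
  A+D = 7 carry 1
  9+F+1 = 9 carry 1
  C+5+1 = 2 carry 1
  final carry 1

0x12975FDC5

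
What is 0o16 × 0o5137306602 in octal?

0o110467336434

Multiply each base-8 digit by 14, carrying:
  2×14 = 28 → write 4 carry 3
  0×14+3 = 3 → write 3
  6×14 = 84 → write 4 carry 10
  6×14+10 = 94 → write 6 carry 11
  0×14+11 = 11 → write 3 carry 1
  3×14+1 = 43 → write 3 carry 5
  7×14+5 = 103 → write 7 carry 12
  3×14+12 = 54 → write 6 carry 6
  1×14+6 = 20 → write 4 carry 2
  5×14+2 = 72 → write 0 carry 9
  remaining carry: 11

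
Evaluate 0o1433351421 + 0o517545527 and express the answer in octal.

0o2153117150

Add column by column in base 8, right to left:
  1+7 = 0 carry 1
  2+2+1 = 5
  4+5 = 1 carry 1
  1+5+1 = 7
  5+4 = 1 carry 1
  3+5+1 = 1 carry 1
  3+7+1 = 3 carry 1
  3+1+1 = 5
  4+5 = 1 carry 1
  1+0+1 = 2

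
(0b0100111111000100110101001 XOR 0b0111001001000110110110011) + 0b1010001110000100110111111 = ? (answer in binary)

First 0b0100111111000100110101001 XOR 0b0111001001000110110110011 = 0b0011110110000010000011010.
Add column by column in base 2, right to left:
  0+1 = 1
  1+1 = 0 carry 1
  0+1+1 = 0 carry 1
  1+1+1 = 1 carry 1
  1+1+1 = 1 carry 1
  0+1+1 = 0 carry 1
  0+0+1 = 1
  0+1 = 1
  0+1 = 1
  0+0 = 0
  1+0 = 1
  0+1 = 1
  0+0 = 0
  0+0 = 0
  0+0 = 0
  0+0 = 0
  1+1 = 0 carry 1
  1+1+1 = 1 carry 1
  0+1+1 = 0 carry 1
  1+0+1 = 0 carry 1
  1+0+1 = 0 carry 1
  1+0+1 = 0 carry 1
  1+1+1 = 1 carry 1
  0+0+1 = 1
  0+1 = 1

0b1110000100000110111011001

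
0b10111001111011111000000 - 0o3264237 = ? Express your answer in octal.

0b10111001111011111000000 = 0o27173700 in octal.
Subtract column by column in base 8:
  0-7 → 1 (borrow)
  0-3-1 → 4 (borrow)
  7-2-1 → 4
  3-4 → 7 (borrow)
  7-6-1 → 0
  1-2 → 7 (borrow)
  7-3-1 → 3
  2-0 → 2

0o23707441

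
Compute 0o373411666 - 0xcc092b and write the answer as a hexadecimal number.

0x3220a8b

0o373411666 = 0x3ee13b6 in hexadecimal.
Subtract column by column in base 16:
  6-b → b (borrow)
  b-2-1 → 8
  3-9 → a (borrow)
  1-0-1 → 0
  e-c → 2
  e-c → 2
  3-0 → 3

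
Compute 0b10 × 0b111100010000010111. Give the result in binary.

Multiply each base-2 digit by 2, carrying:
  1×2 = 2 → write 0 carry 1
  1×2+1 = 3 → write 1 carry 1
  1×2+1 = 3 → write 1 carry 1
  0×2+1 = 1 → write 1
  1×2 = 2 → write 0 carry 1
  0×2+1 = 1 → write 1
  0×2 = 0 → write 0
  0×2 = 0 → write 0
  0×2 = 0 → write 0
  0×2 = 0 → write 0
  1×2 = 2 → write 0 carry 1
  0×2+1 = 1 → write 1
  0×2 = 0 → write 0
  0×2 = 0 → write 0
  1×2 = 2 → write 0 carry 1
  1×2+1 = 3 → write 1 carry 1
  1×2+1 = 3 → write 1 carry 1
  1×2+1 = 3 → write 1 carry 1
  remaining carry: 1

0b1111000100000101110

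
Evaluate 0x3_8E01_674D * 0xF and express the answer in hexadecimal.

0x3552150D83

Multiply each base-16 digit by 15, carrying:
  D×15 = 195 → write 3 carry 12
  4×15+12 = 72 → write 8 carry 4
  7×15+4 = 109 → write D carry 6
  6×15+6 = 96 → write 0 carry 6
  1×15+6 = 21 → write 5 carry 1
  0×15+1 = 1 → write 1
  E×15 = 210 → write 2 carry 13
  8×15+13 = 133 → write 5 carry 8
  3×15+8 = 53 → write 5 carry 3
  remaining carry: 3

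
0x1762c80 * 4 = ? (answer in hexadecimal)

0x5d8b200

Multiply each base-16 digit by 4, carrying:
  0×4 = 0 → write 0
  8×4 = 32 → write 0 carry 2
  c×4+2 = 50 → write 2 carry 3
  2×4+3 = 11 → write b
  6×4 = 24 → write 8 carry 1
  7×4+1 = 29 → write d carry 1
  1×4+1 = 5 → write 5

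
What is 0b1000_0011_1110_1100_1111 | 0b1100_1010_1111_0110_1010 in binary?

0b11001011111111101111

OR bit by bit (1 where either bit is 1):
  10000011111011001111
| 11001010111101101010
= 11001011111111101111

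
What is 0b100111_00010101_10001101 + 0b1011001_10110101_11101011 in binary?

Add column by column in base 2, right to left:
  1+1 = 0 carry 1
  0+1+1 = 0 carry 1
  1+0+1 = 0 carry 1
  1+1+1 = 1 carry 1
  0+0+1 = 1
  0+1 = 1
  0+1 = 1
  1+1 = 0 carry 1
  1+1+1 = 1 carry 1
  0+0+1 = 1
  1+1 = 0 carry 1
  0+0+1 = 1
  1+1 = 0 carry 1
  0+1+1 = 0 carry 1
  0+0+1 = 1
  0+1 = 1
  1+1 = 0 carry 1
  1+0+1 = 0 carry 1
  1+0+1 = 0 carry 1
  0+1+1 = 0 carry 1
  0+1+1 = 0 carry 1
  1+0+1 = 0 carry 1
  0+1+1 = 0 carry 1
  final carry 1

0b100000001100101101111000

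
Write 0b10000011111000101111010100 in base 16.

0x20f8bd4

Group the bits into nibbles: 0010 0000 1111 1000 1011 1101 0100 → 20f8bd4.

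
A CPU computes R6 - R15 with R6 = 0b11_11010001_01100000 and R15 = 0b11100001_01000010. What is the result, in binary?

0b101111000000011110

Subtract column by column in base 2:
  0-0 → 0
  0-1 → 1 (borrow)
  0-0-1 → 1 (borrow)
  0-0-1 → 1 (borrow)
  0-0-1 → 1 (borrow)
  1-0-1 → 0
  1-1 → 0
  0-0 → 0
  1-1 → 0
  0-0 → 0
  0-0 → 0
  0-0 → 0
  1-0 → 1
  0-1 → 1 (borrow)
  1-1-1 → 1 (borrow)
  1-1-1 → 1 (borrow)
  1-0-1 → 0
  1-0 → 1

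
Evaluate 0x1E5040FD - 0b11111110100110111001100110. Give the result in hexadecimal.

0x1A55D297

0b11111110100110111001100110 = 0x3FA6E66 in hexadecimal.
Subtract column by column in base 16:
  D-6 → 7
  F-6 → 9
  0-E → 2 (borrow)
  4-6-1 → D (borrow)
  0-A-1 → 5 (borrow)
  5-F-1 → 5 (borrow)
  E-3-1 → A
  1-0 → 1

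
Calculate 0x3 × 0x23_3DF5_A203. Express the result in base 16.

0x69B9E0E609

Multiply each base-16 digit by 3, carrying:
  3×3 = 9 → write 9
  0×3 = 0 → write 0
  2×3 = 6 → write 6
  A×3 = 30 → write E carry 1
  5×3+1 = 16 → write 0 carry 1
  F×3+1 = 46 → write E carry 2
  D×3+2 = 41 → write 9 carry 2
  3×3+2 = 11 → write B
  3×3 = 9 → write 9
  2×3 = 6 → write 6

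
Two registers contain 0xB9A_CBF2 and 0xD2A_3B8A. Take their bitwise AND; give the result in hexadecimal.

0x90A0B82

AND each hex digit independently (no carries):
  B&D=9, 9&2=0, A&A=A, C&3=0, B&B=B, F&8=8, 2&A=2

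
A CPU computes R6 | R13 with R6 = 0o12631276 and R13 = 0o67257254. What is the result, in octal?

OR each oct digit independently (no carries):
  1|6=7, 2|7=7, 6|2=6, 3|5=7, 1|7=7, 2|2=2, 7|5=7, 6|4=6

0o77677276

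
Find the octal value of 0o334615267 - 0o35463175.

Subtract column by column in base 8:
  7-5 → 2
  6-7 → 7 (borrow)
  2-1-1 → 0
  5-3 → 2
  1-6 → 3 (borrow)
  6-4-1 → 1
  4-5 → 7 (borrow)
  3-3-1 → 7 (borrow)
  3-0-1 → 2

0o277132072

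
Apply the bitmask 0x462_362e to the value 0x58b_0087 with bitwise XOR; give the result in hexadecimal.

0x1e936a9

XOR each hex digit independently (no carries):
  5^4=1, 8^6=e, b^2=9, 0^3=3, 0^6=6, 8^2=a, 7^e=9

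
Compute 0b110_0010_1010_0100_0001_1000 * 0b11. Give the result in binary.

Multiply each base-2 digit by 3, carrying:
  0×3 = 0 → write 0
  0×3 = 0 → write 0
  0×3 = 0 → write 0
  1×3 = 3 → write 1 carry 1
  1×3+1 = 4 → write 0 carry 2
  0×3+2 = 2 → write 0 carry 1
  0×3+1 = 1 → write 1
  0×3 = 0 → write 0
  0×3 = 0 → write 0
  0×3 = 0 → write 0
  1×3 = 3 → write 1 carry 1
  0×3+1 = 1 → write 1
  0×3 = 0 → write 0
  1×3 = 3 → write 1 carry 1
  0×3+1 = 1 → write 1
  1×3 = 3 → write 1 carry 1
  0×3+1 = 1 → write 1
  1×3 = 3 → write 1 carry 1
  0×3+1 = 1 → write 1
  0×3 = 0 → write 0
  0×3 = 0 → write 0
  1×3 = 3 → write 1 carry 1
  1×3+1 = 4 → write 0 carry 2
  remaining carry: 10

0b1001001111110110001001000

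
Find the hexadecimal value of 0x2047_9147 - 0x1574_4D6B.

Subtract column by column in base 16:
  7-B → C (borrow)
  4-6-1 → D (borrow)
  1-D-1 → 3 (borrow)
  9-4-1 → 4
  7-4 → 3
  4-7 → D (borrow)
  0-5-1 → A (borrow)
  2-1-1 → 0

0xAD343DC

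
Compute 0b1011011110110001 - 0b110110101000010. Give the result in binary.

Subtract column by column in base 2:
  1-0 → 1
  0-1 → 1 (borrow)
  0-0-1 → 1 (borrow)
  0-0-1 → 1 (borrow)
  1-0-1 → 0
  1-0 → 1
  0-1 → 1 (borrow)
  1-0-1 → 0
  1-1 → 0
  1-0 → 1
  1-1 → 0
  0-1 → 1 (borrow)
  1-0-1 → 0
  1-1 → 0
  0-1 → 1 (borrow)
  1-0-1 → 0

0b100101001101111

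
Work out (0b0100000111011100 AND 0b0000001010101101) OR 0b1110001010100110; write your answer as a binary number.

0b1110001010101110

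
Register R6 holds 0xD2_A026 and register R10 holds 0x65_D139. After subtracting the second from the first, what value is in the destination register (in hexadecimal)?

0x6CCEED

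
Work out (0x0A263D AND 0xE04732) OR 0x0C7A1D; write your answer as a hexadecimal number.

0x0A263D AND 0xE04732 = 0x000630.
Then OR with 0x0C7A1D.

0xC7E3D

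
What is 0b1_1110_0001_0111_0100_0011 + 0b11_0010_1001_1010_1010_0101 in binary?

0b10100001011000111101000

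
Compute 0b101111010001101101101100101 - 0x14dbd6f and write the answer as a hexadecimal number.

0x49b1df6

0b101111010001101101101100101 = 0x5e8db65 in hexadecimal.
Subtract column by column in base 16:
  5-f → 6 (borrow)
  6-6-1 → f (borrow)
  b-d-1 → d (borrow)
  d-b-1 → 1
  8-d → b (borrow)
  e-4-1 → 9
  5-1 → 4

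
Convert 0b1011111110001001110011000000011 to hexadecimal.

0x5FC4E603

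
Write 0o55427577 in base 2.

0b101101100010111101111111

Each octal digit is 3 bits: 5=101 5=101 4=100 2=010 7=111 5=101 7=111 7=111.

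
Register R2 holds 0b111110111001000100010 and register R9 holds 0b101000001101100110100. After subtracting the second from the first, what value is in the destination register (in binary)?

0b10110101011011101110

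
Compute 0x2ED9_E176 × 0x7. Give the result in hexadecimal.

0x147F52A3A

Multiply each base-16 digit by 7, carrying:
  6×7 = 42 → write A carry 2
  7×7+2 = 51 → write 3 carry 3
  1×7+3 = 10 → write A
  E×7 = 98 → write 2 carry 6
  9×7+6 = 69 → write 5 carry 4
  D×7+4 = 95 → write F carry 5
  E×7+5 = 103 → write 7 carry 6
  2×7+6 = 20 → write 4 carry 1
  remaining carry: 1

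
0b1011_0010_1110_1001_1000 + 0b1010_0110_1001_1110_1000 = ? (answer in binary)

0b101011001100010000000

Add column by column in base 2, right to left:
  0+0 = 0
  0+0 = 0
  0+0 = 0
  1+1 = 0 carry 1
  1+0+1 = 0 carry 1
  0+1+1 = 0 carry 1
  0+1+1 = 0 carry 1
  1+1+1 = 1 carry 1
  0+1+1 = 0 carry 1
  1+0+1 = 0 carry 1
  1+0+1 = 0 carry 1
  1+1+1 = 1 carry 1
  0+0+1 = 1
  1+1 = 0 carry 1
  0+1+1 = 0 carry 1
  0+0+1 = 1
  1+0 = 1
  1+1 = 0 carry 1
  0+0+1 = 1
  1+1 = 0 carry 1
  final carry 1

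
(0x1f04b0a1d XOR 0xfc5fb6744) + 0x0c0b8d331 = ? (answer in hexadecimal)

First 0x1f04b0a1d XOR 0xfc5fb6744 = 0xe35b06d59.
Add column by column in base 16, right to left:
  9+1 = a
  5+3 = 8
  d+3 = 0 carry 1
  6+d+1 = 4 carry 1
  0+8+1 = 9
  b+b = 6 carry 1
  5+0+1 = 6
  3+c = f
  e+0 = e

0xef669408a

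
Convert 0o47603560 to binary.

Each octal digit is 3 bits: 4=100 7=111 6=110 0=000 3=011 5=101 6=110 0=000.

0b100111110000011101110000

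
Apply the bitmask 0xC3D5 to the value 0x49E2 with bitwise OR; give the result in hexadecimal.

0xCBF7

OR each hex digit independently (no carries):
  4|C=C, 9|3=B, E|D=F, 2|5=7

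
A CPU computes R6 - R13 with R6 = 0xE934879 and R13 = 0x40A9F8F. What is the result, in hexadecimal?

0xA88A8EA

Subtract column by column in base 16:
  9-F → A (borrow)
  7-8-1 → E (borrow)
  8-F-1 → 8 (borrow)
  4-9-1 → A (borrow)
  3-A-1 → 8 (borrow)
  9-0-1 → 8
  E-4 → A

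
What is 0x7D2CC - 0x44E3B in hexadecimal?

Subtract column by column in base 16:
  C-B → 1
  C-3 → 9
  2-E → 4 (borrow)
  D-4-1 → 8
  7-4 → 3

0x38491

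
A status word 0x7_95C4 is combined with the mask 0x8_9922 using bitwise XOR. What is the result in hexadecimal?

0xF0CE6

XOR each hex digit independently (no carries):
  7^8=F, 9^9=0, 5^9=C, C^2=E, 4^2=6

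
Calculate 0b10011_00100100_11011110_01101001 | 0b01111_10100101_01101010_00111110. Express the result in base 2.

OR bit by bit (1 where either bit is 1):
  10011001001001101111001101001
| 01111101001010110101000111110
= 11111101001011111111001111111

0b11111101001011111111001111111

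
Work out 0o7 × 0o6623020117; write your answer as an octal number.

0o57405161051

Multiply each base-8 digit by 7, carrying:
  7×7 = 49 → write 1 carry 6
  1×7+6 = 13 → write 5 carry 1
  1×7+1 = 8 → write 0 carry 1
  0×7+1 = 1 → write 1
  2×7 = 14 → write 6 carry 1
  0×7+1 = 1 → write 1
  3×7 = 21 → write 5 carry 2
  2×7+2 = 16 → write 0 carry 2
  6×7+2 = 44 → write 4 carry 5
  6×7+5 = 47 → write 7 carry 5
  remaining carry: 5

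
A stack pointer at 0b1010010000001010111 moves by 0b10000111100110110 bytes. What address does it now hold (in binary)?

0b1100010111110001101

Add column by column in base 2, right to left:
  1+0 = 1
  1+1 = 0 carry 1
  1+1+1 = 1 carry 1
  0+0+1 = 1
  1+1 = 0 carry 1
  0+1+1 = 0 carry 1
  1+0+1 = 0 carry 1
  0+0+1 = 1
  0+1 = 1
  0+1 = 1
  0+1 = 1
  0+1 = 1
  0+0 = 0
  1+0 = 1
  0+0 = 0
  0+0 = 0
  1+1 = 0 carry 1
  0+0+1 = 1
  1+0 = 1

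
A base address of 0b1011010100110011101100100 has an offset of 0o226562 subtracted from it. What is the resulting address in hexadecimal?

0b1011010100110011101100100 = 0x16A6764 in hexadecimal.
0o226562 = 0x12D72 in hexadecimal.
Subtract column by column in base 16:
  4-2 → 2
  6-7 → F (borrow)
  7-D-1 → 9 (borrow)
  6-2-1 → 3
  A-1 → 9
  6-0 → 6
  1-0 → 1

0x16939F2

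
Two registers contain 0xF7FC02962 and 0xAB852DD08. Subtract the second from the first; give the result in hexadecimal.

0x4C76D4C5A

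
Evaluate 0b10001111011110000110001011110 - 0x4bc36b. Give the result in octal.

0o2150644363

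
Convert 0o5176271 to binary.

Each octal digit is 3 bits: 5=101 1=001 7=111 6=110 2=010 7=111 1=001.

0b101001111110010111001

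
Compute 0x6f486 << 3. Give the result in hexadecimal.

0x37a430

3 bits is not a whole number of base-16 digits; in binary: 1101111010010000110 << 3 = 1101111010010000110000.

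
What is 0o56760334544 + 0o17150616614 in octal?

0o76131153360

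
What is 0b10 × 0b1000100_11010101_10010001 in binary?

Multiply each base-2 digit by 2, carrying:
  1×2 = 2 → write 0 carry 1
  0×2+1 = 1 → write 1
  0×2 = 0 → write 0
  0×2 = 0 → write 0
  1×2 = 2 → write 0 carry 1
  0×2+1 = 1 → write 1
  0×2 = 0 → write 0
  1×2 = 2 → write 0 carry 1
  1×2+1 = 3 → write 1 carry 1
  0×2+1 = 1 → write 1
  1×2 = 2 → write 0 carry 1
  0×2+1 = 1 → write 1
  1×2 = 2 → write 0 carry 1
  0×2+1 = 1 → write 1
  1×2 = 2 → write 0 carry 1
  1×2+1 = 3 → write 1 carry 1
  0×2+1 = 1 → write 1
  0×2 = 0 → write 0
  1×2 = 2 → write 0 carry 1
  0×2+1 = 1 → write 1
  0×2 = 0 → write 0
  0×2 = 0 → write 0
  1×2 = 2 → write 0 carry 1
  remaining carry: 1

0b100010011010101100100010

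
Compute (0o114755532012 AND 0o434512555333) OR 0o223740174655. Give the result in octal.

0o237750574657

0o114755532012 AND 0o434512555333 = 0o014510510012.
Then OR with 0o223740174655.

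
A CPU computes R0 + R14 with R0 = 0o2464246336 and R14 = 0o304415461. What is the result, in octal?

Add column by column in base 8, right to left:
  6+1 = 7
  3+6 = 1 carry 1
  3+4+1 = 0 carry 1
  6+5+1 = 4 carry 1
  4+1+1 = 6
  2+4 = 6
  4+4 = 0 carry 1
  6+0+1 = 7
  4+3 = 7
  2+0 = 2

0o2770664017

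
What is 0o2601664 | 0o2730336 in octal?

0o2731776

OR each oct digit independently (no carries):
  2|2=2, 6|7=7, 0|3=3, 1|0=1, 6|3=7, 6|3=7, 4|6=6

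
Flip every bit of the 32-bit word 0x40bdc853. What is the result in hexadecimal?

Each hex digit d becomes f−d:
  4→b, 0→f, b→4, d→2, c→3, 8→7, 5→a, 3→c

0xbf4237ac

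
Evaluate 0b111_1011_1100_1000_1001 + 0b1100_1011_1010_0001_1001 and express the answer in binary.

0b101000111011010100010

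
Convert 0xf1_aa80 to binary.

0b111100011010101010000000

Expand each hex digit to 4 bits: f=1111 1=0001 a=1010 a=1010 8=1000 0=0000.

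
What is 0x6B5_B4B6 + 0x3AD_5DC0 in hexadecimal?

Add column by column in base 16, right to left:
  6+0 = 6
  B+C = 7 carry 1
  4+D+1 = 2 carry 1
  B+5+1 = 1 carry 1
  5+D+1 = 3 carry 1
  B+A+1 = 6 carry 1
  6+3+1 = A

0xA631276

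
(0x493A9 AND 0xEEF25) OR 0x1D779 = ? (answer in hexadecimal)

0x493A9 AND 0xEEF25 = 0x48321.
Then OR with 0x1D779.

0x5D779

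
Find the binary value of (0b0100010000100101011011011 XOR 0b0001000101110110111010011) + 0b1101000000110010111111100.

First 0b0100010000100101011011011 XOR 0b0001000101110110111010011 = 0b0101010101010011100001000.
Add column by column in base 2, right to left:
  0+0 = 0
  0+0 = 0
  0+1 = 1
  1+1 = 0 carry 1
  0+1+1 = 0 carry 1
  0+1+1 = 0 carry 1
  0+1+1 = 0 carry 1
  0+1+1 = 0 carry 1
  1+1+1 = 1 carry 1
  1+0+1 = 0 carry 1
  1+1+1 = 1 carry 1
  0+0+1 = 1
  0+0 = 0
  1+1 = 0 carry 1
  0+1+1 = 0 carry 1
  1+0+1 = 0 carry 1
  0+0+1 = 1
  1+0 = 1
  0+0 = 0
  1+0 = 1
  0+0 = 0
  1+1 = 0 carry 1
  0+0+1 = 1
  1+1 = 0 carry 1
  0+1+1 = 0 carry 1
  final carry 1

0b10010010110000110100000100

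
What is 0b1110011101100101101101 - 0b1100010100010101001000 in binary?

0b10001001010000100101

Subtract column by column in base 2:
  1-0 → 1
  0-0 → 0
  1-0 → 1
  1-1 → 0
  0-0 → 0
  1-0 → 1
  1-1 → 0
  0-0 → 0
  1-1 → 0
  0-0 → 0
  0-1 → 1 (borrow)
  1-0-1 → 0
  1-0 → 1
  0-0 → 0
  1-1 → 0
  1-0 → 1
  1-1 → 0
  0-0 → 0
  0-0 → 0
  1-0 → 1
  1-1 → 0
  1-1 → 0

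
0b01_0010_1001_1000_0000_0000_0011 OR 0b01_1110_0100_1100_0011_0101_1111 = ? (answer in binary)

0b01111011011100001101011111

OR bit by bit (1 where either bit is 1):
  01001010011000000000000011
| 01111001001100001101011111
= 01111011011100001101011111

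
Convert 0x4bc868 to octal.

0o22744150

Expand each hex digit to 4 bits: 4=0100 b=1011 c=1100 8=1000 6=0110 8=1000.
Group the bits in threes: 010 010 111 100 100 001 101 000 → 22744150.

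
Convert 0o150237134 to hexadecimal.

0x1a13e5c

Each octal digit is 3 bits: 1=001 5=101 0=000 2=010 3=011 7=111 1=001 3=011 4=100.
Group the bits into nibbles: 0001 1010 0001 0011 1110 0101 1100 → 1a13e5c.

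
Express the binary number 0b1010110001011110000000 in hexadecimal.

0x2b1780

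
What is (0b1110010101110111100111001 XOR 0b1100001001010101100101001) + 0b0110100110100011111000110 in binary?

0b1001000011000101111010110

First 0b1110010101110111100111001 XOR 0b1100001001010101100101001 = 0b0010011100100010000010000.
Add column by column in base 2, right to left:
  0+0 = 0
  0+1 = 1
  0+1 = 1
  0+0 = 0
  1+0 = 1
  0+0 = 0
  0+1 = 1
  0+1 = 1
  0+1 = 1
  0+1 = 1
  1+1 = 0 carry 1
  0+0+1 = 1
  0+0 = 0
  0+0 = 0
  1+1 = 0 carry 1
  0+0+1 = 1
  0+1 = 1
  1+1 = 0 carry 1
  1+0+1 = 0 carry 1
  1+0+1 = 0 carry 1
  0+1+1 = 0 carry 1
  0+0+1 = 1
  1+1 = 0 carry 1
  0+1+1 = 0 carry 1
  final carry 1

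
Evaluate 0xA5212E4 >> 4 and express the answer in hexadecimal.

Shifting right by 4 bits = 1 hex digit: drop the last 1.

0xA5212E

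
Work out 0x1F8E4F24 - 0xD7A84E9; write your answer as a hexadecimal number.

0x1213CA3B

Subtract column by column in base 16:
  4-9 → B (borrow)
  2-E-1 → 3 (borrow)
  F-4-1 → A
  4-8 → C (borrow)
  E-A-1 → 3
  8-7 → 1
  F-D → 2
  1-0 → 1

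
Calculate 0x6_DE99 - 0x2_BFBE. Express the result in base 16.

0x41EDB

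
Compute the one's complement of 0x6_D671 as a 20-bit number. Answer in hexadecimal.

Each hex digit d becomes F−d:
  6→9, D→2, 6→9, 7→8, 1→E

0x9298E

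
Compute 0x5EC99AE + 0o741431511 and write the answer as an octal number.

0o1534546367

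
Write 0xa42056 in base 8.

0o51020126

Expand each hex digit to 4 bits: a=1010 4=0100 2=0010 0=0000 5=0101 6=0110.
Group the bits in threes: 101 001 000 010 000 001 010 110 → 51020126.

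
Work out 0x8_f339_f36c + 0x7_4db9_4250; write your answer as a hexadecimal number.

Add column by column in base 16, right to left:
  c+0 = c
  6+5 = b
  3+2 = 5
  f+4 = 3 carry 1
  9+9+1 = 3 carry 1
  3+b+1 = f
  3+d = 0 carry 1
  f+4+1 = 4 carry 1
  8+7+1 = 0 carry 1
  final carry 1

0x1040f335bc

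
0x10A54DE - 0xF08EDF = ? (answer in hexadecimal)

Subtract column by column in base 16:
  E-F → F (borrow)
  D-D-1 → F (borrow)
  4-E-1 → 5 (borrow)
  5-8-1 → C (borrow)
  A-0-1 → 9
  0-F → 1 (borrow)
  1-0-1 → 0

0x19C5FF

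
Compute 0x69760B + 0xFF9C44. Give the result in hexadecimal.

0x169124F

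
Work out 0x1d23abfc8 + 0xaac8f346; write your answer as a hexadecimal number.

Add column by column in base 16, right to left:
  8+6 = e
  c+4 = 0 carry 1
  f+3+1 = 3 carry 1
  b+f+1 = b carry 1
  a+8+1 = 3 carry 1
  3+c+1 = 0 carry 1
  2+a+1 = d
  d+a = 7 carry 1
  1+0+1 = 2

0x27d03b30e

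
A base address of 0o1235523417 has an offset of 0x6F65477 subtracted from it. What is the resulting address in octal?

0o340051230

0x6F65477 = 0o675452167 in octal.
Subtract column by column in base 8:
  7-7 → 0
  1-6 → 3 (borrow)
  4-1-1 → 2
  3-2 → 1
  2-5 → 5 (borrow)
  5-4-1 → 0
  5-5 → 0
  3-7 → 4 (borrow)
  2-6-1 → 3 (borrow)
  1-0-1 → 0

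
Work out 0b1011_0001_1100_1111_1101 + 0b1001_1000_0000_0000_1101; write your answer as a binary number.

0b101001001110100001010

Add column by column in base 2, right to left:
  1+1 = 0 carry 1
  0+0+1 = 1
  1+1 = 0 carry 1
  1+1+1 = 1 carry 1
  1+0+1 = 0 carry 1
  1+0+1 = 0 carry 1
  1+0+1 = 0 carry 1
  1+0+1 = 0 carry 1
  0+0+1 = 1
  0+0 = 0
  1+0 = 1
  1+0 = 1
  1+0 = 1
  0+0 = 0
  0+0 = 0
  0+1 = 1
  1+1 = 0 carry 1
  1+0+1 = 0 carry 1
  0+0+1 = 1
  1+1 = 0 carry 1
  final carry 1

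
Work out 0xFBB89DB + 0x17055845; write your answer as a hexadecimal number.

0x26C0E220

Add column by column in base 16, right to left:
  B+5 = 0 carry 1
  D+4+1 = 2 carry 1
  9+8+1 = 2 carry 1
  8+5+1 = E
  B+5 = 0 carry 1
  B+0+1 = C
  F+7 = 6 carry 1
  0+1+1 = 2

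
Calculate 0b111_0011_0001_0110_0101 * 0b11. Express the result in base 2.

0b101011001010000101111

Multiply each base-2 digit by 3, carrying:
  1×3 = 3 → write 1 carry 1
  0×3+1 = 1 → write 1
  1×3 = 3 → write 1 carry 1
  0×3+1 = 1 → write 1
  0×3 = 0 → write 0
  1×3 = 3 → write 1 carry 1
  1×3+1 = 4 → write 0 carry 2
  0×3+2 = 2 → write 0 carry 1
  1×3+1 = 4 → write 0 carry 2
  0×3+2 = 2 → write 0 carry 1
  0×3+1 = 1 → write 1
  0×3 = 0 → write 0
  1×3 = 3 → write 1 carry 1
  1×3+1 = 4 → write 0 carry 2
  0×3+2 = 2 → write 0 carry 1
  0×3+1 = 1 → write 1
  1×3 = 3 → write 1 carry 1
  1×3+1 = 4 → write 0 carry 2
  1×3+2 = 5 → write 1 carry 2
  remaining carry: 10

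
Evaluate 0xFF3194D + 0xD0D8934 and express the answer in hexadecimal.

0x1D00A281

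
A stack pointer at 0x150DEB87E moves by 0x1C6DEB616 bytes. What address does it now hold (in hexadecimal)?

Add column by column in base 16, right to left:
  E+6 = 4 carry 1
  7+1+1 = 9
  8+6 = E
  B+B = 6 carry 1
  E+E+1 = D carry 1
  D+D+1 = B carry 1
  0+6+1 = 7
  5+C = 1 carry 1
  1+1+1 = 3

0x317BD6E94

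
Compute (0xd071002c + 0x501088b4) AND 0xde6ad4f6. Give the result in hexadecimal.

0x80e0

Add column by column in base 16, right to left:
  c+4 = 0 carry 1
  2+b+1 = e
  0+8 = 8
  0+8 = 8
  1+0 = 1
  7+1 = 8
  0+0 = 0
  d+5 = 2 carry 1
  final carry 1
Sum = 0x1208188e0; now AND with 0xde6ad4f6:
  1&0=0, 2&d=0, 0&e=0, 8&6=0, 1&a=0, 8&d=8, 8&4=0, e&f=e, 0&6=0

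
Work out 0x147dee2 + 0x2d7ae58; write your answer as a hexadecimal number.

Add column by column in base 16, right to left:
  2+8 = a
  e+5 = 3 carry 1
  e+e+1 = d carry 1
  d+a+1 = 8 carry 1
  7+7+1 = f
  4+d = 1 carry 1
  1+2+1 = 4

0x41f8d3a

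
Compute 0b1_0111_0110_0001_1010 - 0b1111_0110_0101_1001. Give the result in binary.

Subtract column by column in base 2:
  0-1 → 1 (borrow)
  1-0-1 → 0
  0-0 → 0
  1-1 → 0
  1-1 → 0
  0-0 → 0
  0-1 → 1 (borrow)
  0-0-1 → 1 (borrow)
  0-0-1 → 1 (borrow)
  1-1-1 → 1 (borrow)
  1-1-1 → 1 (borrow)
  0-0-1 → 1 (borrow)
  1-1-1 → 1 (borrow)
  1-1-1 → 1 (borrow)
  1-1-1 → 1 (borrow)
  0-1-1 → 0 (borrow)
  1-0-1 → 0

0b111111111000001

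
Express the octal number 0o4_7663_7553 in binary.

0b100111110110011111101101011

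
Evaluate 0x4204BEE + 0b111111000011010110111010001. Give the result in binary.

0b1100000000011111100110111111

0x4204BEE = 0b100001000000100101111101110 in binary.
Add column by column in base 2, right to left:
  0+1 = 1
  1+0 = 1
  1+0 = 1
  1+0 = 1
  0+1 = 1
  1+0 = 1
  1+1 = 0 carry 1
  1+1+1 = 1 carry 1
  1+1+1 = 1 carry 1
  1+0+1 = 0 carry 1
  0+1+1 = 0 carry 1
  1+1+1 = 1 carry 1
  0+0+1 = 1
  0+1 = 1
  1+0 = 1
  0+1 = 1
  0+1 = 1
  0+0 = 0
  0+0 = 0
  0+0 = 0
  0+0 = 0
  1+1 = 0 carry 1
  0+1+1 = 0 carry 1
  0+1+1 = 0 carry 1
  0+1+1 = 0 carry 1
  0+1+1 = 0 carry 1
  1+1+1 = 1 carry 1
  final carry 1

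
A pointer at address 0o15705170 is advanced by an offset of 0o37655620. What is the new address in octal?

Add column by column in base 8, right to left:
  0+0 = 0
  7+2 = 1 carry 1
  1+6+1 = 0 carry 1
  5+5+1 = 3 carry 1
  0+5+1 = 6
  7+6 = 5 carry 1
  5+7+1 = 5 carry 1
  1+3+1 = 5

0o55563010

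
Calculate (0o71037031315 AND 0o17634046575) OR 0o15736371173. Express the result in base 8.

0o71037031315 AND 0o17634046575 = 0o11034000115.
Then OR with 0o15736371173.

0o15736371177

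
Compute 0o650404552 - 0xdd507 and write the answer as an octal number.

0xdd507 = 0o3352407 in octal.
Subtract column by column in base 8:
  2-7 → 3 (borrow)
  5-0-1 → 4
  5-4 → 1
  4-2 → 2
  0-5 → 3 (borrow)
  4-3-1 → 0
  0-3 → 5 (borrow)
  5-0-1 → 4
  6-0 → 6

0o645032143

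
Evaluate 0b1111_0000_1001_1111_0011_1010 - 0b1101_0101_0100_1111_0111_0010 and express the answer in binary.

Subtract column by column in base 2:
  0-0 → 0
  1-1 → 0
  0-0 → 0
  1-0 → 1
  1-1 → 0
  1-1 → 0
  0-1 → 1 (borrow)
  0-0-1 → 1 (borrow)
  1-1-1 → 1 (borrow)
  1-1-1 → 1 (borrow)
  1-1-1 → 1 (borrow)
  1-1-1 → 1 (borrow)
  1-0-1 → 0
  0-0 → 0
  0-1 → 1 (borrow)
  1-0-1 → 0
  0-1 → 1 (borrow)
  0-0-1 → 1 (borrow)
  0-1-1 → 0 (borrow)
  0-0-1 → 1 (borrow)
  1-1-1 → 1 (borrow)
  1-0-1 → 0
  1-1 → 0
  1-1 → 0

0b110110100111111001000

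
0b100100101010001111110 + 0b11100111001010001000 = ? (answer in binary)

0b1000001100011100000110

Add column by column in base 2, right to left:
  0+0 = 0
  1+0 = 1
  1+0 = 1
  1+1 = 0 carry 1
  1+0+1 = 0 carry 1
  1+0+1 = 0 carry 1
  1+0+1 = 0 carry 1
  0+1+1 = 0 carry 1
  0+0+1 = 1
  0+1 = 1
  1+0 = 1
  0+0 = 0
  1+1 = 0 carry 1
  0+1+1 = 0 carry 1
  1+1+1 = 1 carry 1
  0+0+1 = 1
  0+0 = 0
  1+1 = 0 carry 1
  0+1+1 = 0 carry 1
  0+1+1 = 0 carry 1
  1+0+1 = 0 carry 1
  final carry 1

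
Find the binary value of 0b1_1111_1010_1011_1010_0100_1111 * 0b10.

Multiply each base-2 digit by 2, carrying:
  1×2 = 2 → write 0 carry 1
  1×2+1 = 3 → write 1 carry 1
  1×2+1 = 3 → write 1 carry 1
  1×2+1 = 3 → write 1 carry 1
  0×2+1 = 1 → write 1
  0×2 = 0 → write 0
  1×2 = 2 → write 0 carry 1
  0×2+1 = 1 → write 1
  0×2 = 0 → write 0
  1×2 = 2 → write 0 carry 1
  0×2+1 = 1 → write 1
  1×2 = 2 → write 0 carry 1
  1×2+1 = 3 → write 1 carry 1
  1×2+1 = 3 → write 1 carry 1
  0×2+1 = 1 → write 1
  1×2 = 2 → write 0 carry 1
  0×2+1 = 1 → write 1
  1×2 = 2 → write 0 carry 1
  0×2+1 = 1 → write 1
  1×2 = 2 → write 0 carry 1
  1×2+1 = 3 → write 1 carry 1
  1×2+1 = 3 → write 1 carry 1
  1×2+1 = 3 → write 1 carry 1
  1×2+1 = 3 → write 1 carry 1
  1×2+1 = 3 → write 1 carry 1
  remaining carry: 1

0b11111101010111010010011110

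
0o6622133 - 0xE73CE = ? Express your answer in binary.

0o6622133 = 0b110110010010001011011 in binary.
0xE73CE = 0b11100111001111001110 in binary.
Subtract column by column in base 2:
  1-0 → 1
  1-1 → 0
  0-1 → 1 (borrow)
  1-1-1 → 1 (borrow)
  1-0-1 → 0
  0-0 → 0
  1-1 → 0
  0-1 → 1 (borrow)
  0-1-1 → 0 (borrow)
  0-1-1 → 0 (borrow)
  1-0-1 → 0
  0-0 → 0
  0-1 → 1 (borrow)
  1-1-1 → 1 (borrow)
  0-1-1 → 0 (borrow)
  0-0-1 → 1 (borrow)
  1-0-1 → 0
  1-1 → 0
  0-1 → 1 (borrow)
  1-1-1 → 1 (borrow)
  1-0-1 → 0

0b11001011000010001101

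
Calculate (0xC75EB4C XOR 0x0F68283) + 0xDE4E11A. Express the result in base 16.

First 0xC75EB4C XOR 0x0F68283 = 0xC8369CF.
Add column by column in base 16, right to left:
  F+A = 9 carry 1
  C+1+1 = E
  9+1 = A
  6+E = 4 carry 1
  3+4+1 = 8
  8+E = 6 carry 1
  C+D+1 = A carry 1
  final carry 1

0x1A684AE9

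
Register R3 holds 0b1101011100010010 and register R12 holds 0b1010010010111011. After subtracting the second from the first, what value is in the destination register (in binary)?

Subtract column by column in base 2:
  0-1 → 1 (borrow)
  1-1-1 → 1 (borrow)
  0-0-1 → 1 (borrow)
  0-1-1 → 0 (borrow)
  1-1-1 → 1 (borrow)
  0-1-1 → 0 (borrow)
  0-0-1 → 1 (borrow)
  0-1-1 → 0 (borrow)
  1-0-1 → 0
  1-0 → 1
  1-1 → 0
  0-0 → 0
  1-0 → 1
  0-1 → 1 (borrow)
  1-0-1 → 0
  1-1 → 0

0b11001001010111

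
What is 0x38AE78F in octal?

Expand each hex digit to 4 bits: 3=0011 8=1000 A=1010 E=1110 7=0111 8=1000 F=1111.
Group the bits in threes: 011 100 010 101 110 011 110 001 111 → 342563617.

0o342563617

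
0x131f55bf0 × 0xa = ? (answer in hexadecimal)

0xbf3959760

Multiply each base-16 digit by 10, carrying:
  0×10 = 0 → write 0
  f×10 = 150 → write 6 carry 9
  b×10+9 = 119 → write 7 carry 7
  5×10+7 = 57 → write 9 carry 3
  5×10+3 = 53 → write 5 carry 3
  f×10+3 = 153 → write 9 carry 9
  1×10+9 = 19 → write 3 carry 1
  3×10+1 = 31 → write f carry 1
  1×10+1 = 11 → write b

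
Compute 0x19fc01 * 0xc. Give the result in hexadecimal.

Multiply each base-16 digit by 12, carrying:
  1×12 = 12 → write c
  0×12 = 0 → write 0
  c×12 = 144 → write 0 carry 9
  f×12+9 = 189 → write d carry 11
  9×12+11 = 119 → write 7 carry 7
  1×12+7 = 19 → write 3 carry 1
  remaining carry: 1

0x137d00c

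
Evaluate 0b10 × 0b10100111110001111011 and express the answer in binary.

0b101001111100011110110

Multiply each base-2 digit by 2, carrying:
  1×2 = 2 → write 0 carry 1
  1×2+1 = 3 → write 1 carry 1
  0×2+1 = 1 → write 1
  1×2 = 2 → write 0 carry 1
  1×2+1 = 3 → write 1 carry 1
  1×2+1 = 3 → write 1 carry 1
  1×2+1 = 3 → write 1 carry 1
  0×2+1 = 1 → write 1
  0×2 = 0 → write 0
  0×2 = 0 → write 0
  1×2 = 2 → write 0 carry 1
  1×2+1 = 3 → write 1 carry 1
  1×2+1 = 3 → write 1 carry 1
  1×2+1 = 3 → write 1 carry 1
  1×2+1 = 3 → write 1 carry 1
  0×2+1 = 1 → write 1
  0×2 = 0 → write 0
  1×2 = 2 → write 0 carry 1
  0×2+1 = 1 → write 1
  1×2 = 2 → write 0 carry 1
  remaining carry: 1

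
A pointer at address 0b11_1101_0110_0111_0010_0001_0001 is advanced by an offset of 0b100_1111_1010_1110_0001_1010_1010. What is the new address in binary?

Add column by column in base 2, right to left:
  1+0 = 1
  0+1 = 1
  0+0 = 0
  0+1 = 1
  1+0 = 1
  0+1 = 1
  0+0 = 0
  0+1 = 1
  0+1 = 1
  1+0 = 1
  0+0 = 0
  0+0 = 0
  1+0 = 1
  1+1 = 0 carry 1
  1+1+1 = 1 carry 1
  0+1+1 = 0 carry 1
  0+0+1 = 1
  1+1 = 0 carry 1
  1+0+1 = 0 carry 1
  0+1+1 = 0 carry 1
  1+1+1 = 1 carry 1
  0+1+1 = 0 carry 1
  1+1+1 = 1 carry 1
  1+1+1 = 1 carry 1
  1+0+1 = 0 carry 1
  1+0+1 = 0 carry 1
  0+1+1 = 0 carry 1
  final carry 1

0b1000110100010101001110111011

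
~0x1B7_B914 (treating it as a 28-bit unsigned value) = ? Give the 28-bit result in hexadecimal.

0xE4846EB

Each hex digit d becomes F−d:
  1→E, B→4, 7→8, B→4, 9→6, 1→E, 4→B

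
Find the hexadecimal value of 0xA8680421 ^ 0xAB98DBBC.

0x03F0DF9D

XOR each hex digit independently (no carries):
  A^A=0, 8^B=3, 6^9=F, 8^8=0, 0^D=D, 4^B=F, 2^B=9, 1^C=D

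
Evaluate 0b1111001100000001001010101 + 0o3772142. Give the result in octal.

0o175373267

0b1111001100000001001010101 = 0o171401125 in octal.
Add column by column in base 8, right to left:
  5+2 = 7
  2+4 = 6
  1+1 = 2
  1+2 = 3
  0+7 = 7
  4+7 = 3 carry 1
  1+3+1 = 5
  7+0 = 7
  1+0 = 1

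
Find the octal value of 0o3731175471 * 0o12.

0o47174350072

Multiply each base-8 digit by 10, carrying:
  1×10 = 10 → write 2 carry 1
  7×10+1 = 71 → write 7 carry 8
  4×10+8 = 48 → write 0 carry 6
  5×10+6 = 56 → write 0 carry 7
  7×10+7 = 77 → write 5 carry 9
  1×10+9 = 19 → write 3 carry 2
  1×10+2 = 12 → write 4 carry 1
  3×10+1 = 31 → write 7 carry 3
  7×10+3 = 73 → write 1 carry 9
  3×10+9 = 39 → write 7 carry 4
  remaining carry: 4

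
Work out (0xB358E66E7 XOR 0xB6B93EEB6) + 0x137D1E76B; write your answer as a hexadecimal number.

0x195EF6FBC

First 0xB358E66E7 XOR 0xB6B93EEB6 = 0x05E1D8851.
Add column by column in base 16, right to left:
  1+B = C
  5+6 = B
  8+7 = F
  8+E = 6 carry 1
  D+1+1 = F
  1+D = E
  E+7 = 5 carry 1
  5+3+1 = 9
  0+1 = 1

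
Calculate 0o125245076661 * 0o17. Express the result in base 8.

Multiply each base-8 digit by 15, carrying:
  1×15 = 15 → write 7 carry 1
  6×15+1 = 91 → write 3 carry 11
  6×15+11 = 101 → write 5 carry 12
  6×15+12 = 102 → write 6 carry 12
  7×15+12 = 117 → write 5 carry 14
  0×15+14 = 14 → write 6 carry 1
  5×15+1 = 76 → write 4 carry 9
  4×15+9 = 69 → write 5 carry 8
  2×15+8 = 38 → write 6 carry 4
  5×15+4 = 79 → write 7 carry 9
  2×15+9 = 39 → write 7 carry 4
  1×15+4 = 19 → write 3 carry 2
  remaining carry: 2

0o2377654656537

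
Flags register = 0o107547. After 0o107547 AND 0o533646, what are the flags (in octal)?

0o103446

AND each oct digit independently (no carries):
  1&5=1, 0&3=0, 7&3=3, 5&6=4, 4&4=4, 7&6=6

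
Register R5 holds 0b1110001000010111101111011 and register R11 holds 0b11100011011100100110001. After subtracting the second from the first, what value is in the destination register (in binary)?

0b1010100100111011001001010

Subtract column by column in base 2:
  1-1 → 0
  1-0 → 1
  0-0 → 0
  1-0 → 1
  1-1 → 0
  1-1 → 0
  1-0 → 1
  0-0 → 0
  1-1 → 0
  1-0 → 1
  1-0 → 1
  1-1 → 0
  0-1 → 1 (borrow)
  1-1-1 → 1 (borrow)
  0-0-1 → 1 (borrow)
  0-1-1 → 0 (borrow)
  0-1-1 → 0 (borrow)
  0-0-1 → 1 (borrow)
  1-0-1 → 0
  0-0 → 0
  0-1 → 1 (borrow)
  0-1-1 → 0 (borrow)
  1-1-1 → 1 (borrow)
  1-0-1 → 0
  1-0 → 1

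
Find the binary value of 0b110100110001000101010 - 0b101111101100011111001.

Subtract column by column in base 2:
  0-1 → 1 (borrow)
  1-0-1 → 0
  0-0 → 0
  1-1 → 0
  0-1 → 1 (borrow)
  1-1-1 → 1 (borrow)
  0-1-1 → 0 (borrow)
  0-1-1 → 0 (borrow)
  0-0-1 → 1 (borrow)
  1-0-1 → 0
  0-0 → 0
  0-1 → 1 (borrow)
  0-1-1 → 0 (borrow)
  1-0-1 → 0
  1-1 → 0
  0-1 → 1 (borrow)
  0-1-1 → 0 (borrow)
  1-1-1 → 1 (borrow)
  0-1-1 → 0 (borrow)
  1-0-1 → 0
  1-1 → 0

0b101000100100110001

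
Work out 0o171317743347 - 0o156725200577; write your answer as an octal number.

0o12372542550

Subtract column by column in base 8:
  7-7 → 0
  4-7 → 5 (borrow)
  3-5-1 → 5 (borrow)
  3-0-1 → 2
  4-0 → 4
  7-2 → 5
  7-5 → 2
  1-2 → 7 (borrow)
  3-7-1 → 3 (borrow)
  1-6-1 → 2 (borrow)
  7-5-1 → 1
  1-1 → 0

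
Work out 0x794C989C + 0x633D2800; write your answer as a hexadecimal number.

0xDC89C09C

Add column by column in base 16, right to left:
  C+0 = C
  9+0 = 9
  8+8 = 0 carry 1
  9+2+1 = C
  C+D = 9 carry 1
  4+3+1 = 8
  9+3 = C
  7+6 = D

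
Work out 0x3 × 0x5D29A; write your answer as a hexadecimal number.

0x1177CE

Multiply each base-16 digit by 3, carrying:
  A×3 = 30 → write E carry 1
  9×3+1 = 28 → write C carry 1
  2×3+1 = 7 → write 7
  D×3 = 39 → write 7 carry 2
  5×3+2 = 17 → write 1 carry 1
  remaining carry: 1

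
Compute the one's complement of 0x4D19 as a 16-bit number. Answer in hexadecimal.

Each hex digit d becomes F−d:
  4→B, D→2, 1→E, 9→6

0xB2E6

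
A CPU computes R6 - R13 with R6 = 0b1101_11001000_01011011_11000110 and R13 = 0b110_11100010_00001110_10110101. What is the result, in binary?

Subtract column by column in base 2:
  0-1 → 1 (borrow)
  1-0-1 → 0
  1-1 → 0
  0-0 → 0
  0-1 → 1 (borrow)
  0-1-1 → 0 (borrow)
  1-0-1 → 0
  1-1 → 0
  1-0 → 1
  1-1 → 0
  0-1 → 1 (borrow)
  1-1-1 → 1 (borrow)
  1-0-1 → 0
  0-0 → 0
  1-0 → 1
  0-0 → 0
  0-0 → 0
  0-1 → 1 (borrow)
  0-0-1 → 1 (borrow)
  1-0-1 → 0
  0-0 → 0
  0-1 → 1 (borrow)
  1-1-1 → 1 (borrow)
  1-1-1 → 1 (borrow)
  1-0-1 → 0
  0-1 → 1 (borrow)
  1-1-1 → 1 (borrow)
  1-0-1 → 0

0b110111001100100110100010001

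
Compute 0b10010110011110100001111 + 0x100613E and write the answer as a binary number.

0b1010010111001111001001101

0x100613E = 0b1000000000110000100111110 in binary.
Add column by column in base 2, right to left:
  1+0 = 1
  1+1 = 0 carry 1
  1+1+1 = 1 carry 1
  1+1+1 = 1 carry 1
  0+1+1 = 0 carry 1
  0+1+1 = 0 carry 1
  0+0+1 = 1
  0+0 = 0
  1+1 = 0 carry 1
  0+0+1 = 1
  1+0 = 1
  1+0 = 1
  1+0 = 1
  1+1 = 0 carry 1
  0+1+1 = 0 carry 1
  0+0+1 = 1
  1+0 = 1
  1+0 = 1
  0+0 = 0
  1+0 = 1
  0+0 = 0
  0+0 = 0
  1+0 = 1
  0+0 = 0
  0+1 = 1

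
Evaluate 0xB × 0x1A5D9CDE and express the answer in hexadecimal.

0x12205BD8A

Multiply each base-16 digit by 11, carrying:
  E×11 = 154 → write A carry 9
  D×11+9 = 152 → write 8 carry 9
  C×11+9 = 141 → write D carry 8
  9×11+8 = 107 → write B carry 6
  D×11+6 = 149 → write 5 carry 9
  5×11+9 = 64 → write 0 carry 4
  A×11+4 = 114 → write 2 carry 7
  1×11+7 = 18 → write 2 carry 1
  remaining carry: 1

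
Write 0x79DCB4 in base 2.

0b11110011101110010110100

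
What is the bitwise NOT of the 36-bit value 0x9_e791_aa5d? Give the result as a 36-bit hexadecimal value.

Each hex digit d becomes f−d:
  9→6, e→1, 7→8, 9→6, 1→e, a→5, a→5, 5→a, d→2

0x6186e55a2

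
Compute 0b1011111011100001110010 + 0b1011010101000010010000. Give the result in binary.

Add column by column in base 2, right to left:
  0+0 = 0
  1+0 = 1
  0+0 = 0
  0+0 = 0
  1+1 = 0 carry 1
  1+0+1 = 0 carry 1
  1+0+1 = 0 carry 1
  0+1+1 = 0 carry 1
  0+0+1 = 1
  0+0 = 0
  0+0 = 0
  1+0 = 1
  1+1 = 0 carry 1
  1+0+1 = 0 carry 1
  0+1+1 = 0 carry 1
  1+0+1 = 0 carry 1
  1+1+1 = 1 carry 1
  1+0+1 = 0 carry 1
  1+1+1 = 1 carry 1
  1+1+1 = 1 carry 1
  0+0+1 = 1
  1+1 = 0 carry 1
  final carry 1

0b10111010000100100000010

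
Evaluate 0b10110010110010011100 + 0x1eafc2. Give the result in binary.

0x1eafc2 = 0b111101010111111000010 in binary.
Add column by column in base 2, right to left:
  0+0 = 0
  0+1 = 1
  1+0 = 1
  1+0 = 1
  1+0 = 1
  0+0 = 0
  0+1 = 1
  1+1 = 0 carry 1
  0+1+1 = 0 carry 1
  0+1+1 = 0 carry 1
  1+1+1 = 1 carry 1
  1+1+1 = 1 carry 1
  0+0+1 = 1
  1+1 = 0 carry 1
  0+0+1 = 1
  0+1 = 1
  1+0 = 1
  1+1 = 0 carry 1
  0+1+1 = 0 carry 1
  1+1+1 = 1 carry 1
  0+1+1 = 0 carry 1
  final carry 1

0b1010011101110001011110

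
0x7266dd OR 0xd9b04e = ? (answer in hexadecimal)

OR each hex digit independently (no carries):
  7|d=f, 2|9=b, 6|b=f, 6|0=6, d|4=d, d|e=f

0xfbf6df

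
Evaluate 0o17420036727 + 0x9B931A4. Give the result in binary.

0b10000101111110010110111101111011

0o17420036727 = 0b1111100010000000011110111010111 in binary.
0x9B931A4 = 0b1001101110010011000110100100 in binary.
Add column by column in base 2, right to left:
  1+0 = 1
  1+0 = 1
  1+1 = 0 carry 1
  0+0+1 = 1
  1+0 = 1
  0+1 = 1
  1+0 = 1
  1+1 = 0 carry 1
  1+1+1 = 1 carry 1
  0+0+1 = 1
  1+0 = 1
  1+0 = 1
  1+1 = 0 carry 1
  1+1+1 = 1 carry 1
  0+0+1 = 1
  0+0 = 0
  0+1 = 1
  0+0 = 0
  0+0 = 0
  0+1 = 1
  0+1 = 1
  0+1 = 1
  1+0 = 1
  0+1 = 1
  0+1 = 1
  0+0 = 0
  1+0 = 1
  1+1 = 0 carry 1
  1+0+1 = 0 carry 1
  1+0+1 = 0 carry 1
  1+0+1 = 0 carry 1
  final carry 1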